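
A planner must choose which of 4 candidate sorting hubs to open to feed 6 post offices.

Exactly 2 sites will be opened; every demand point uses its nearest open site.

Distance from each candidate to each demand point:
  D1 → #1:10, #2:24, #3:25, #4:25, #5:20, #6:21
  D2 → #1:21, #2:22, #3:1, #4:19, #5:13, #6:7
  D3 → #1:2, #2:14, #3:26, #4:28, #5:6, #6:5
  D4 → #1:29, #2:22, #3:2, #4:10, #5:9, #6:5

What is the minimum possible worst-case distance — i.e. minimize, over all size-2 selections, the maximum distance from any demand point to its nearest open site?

14

Open {D3, D4}.
  Farthest demand point is #2 at distance 14 (to D3); all others are ≤ 14.
With {D2, D3} the worst case is 19.
With {D1, D2} the worst case is 22.
No size-2 selection achieves below 14.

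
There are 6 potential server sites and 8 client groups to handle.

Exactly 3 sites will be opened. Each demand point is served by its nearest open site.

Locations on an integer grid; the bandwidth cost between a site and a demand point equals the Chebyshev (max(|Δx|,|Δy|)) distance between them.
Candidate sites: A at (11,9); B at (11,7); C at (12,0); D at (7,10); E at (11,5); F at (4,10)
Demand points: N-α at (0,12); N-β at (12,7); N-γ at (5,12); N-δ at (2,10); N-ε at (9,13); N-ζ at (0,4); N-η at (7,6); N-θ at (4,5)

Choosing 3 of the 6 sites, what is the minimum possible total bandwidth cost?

27

Open {B, D, F}.
  N-α→F 4, N-β→B 1, N-γ→D 2, N-δ→F 2, N-ε→D 3, N-ζ→F 6, N-η→B 4, N-θ→D 5  ⇒ total 27.
Compare {A, B, F}: total 28.
Compare {A, D, F}: total 28.
No size-3 selection does better; minimum is 27.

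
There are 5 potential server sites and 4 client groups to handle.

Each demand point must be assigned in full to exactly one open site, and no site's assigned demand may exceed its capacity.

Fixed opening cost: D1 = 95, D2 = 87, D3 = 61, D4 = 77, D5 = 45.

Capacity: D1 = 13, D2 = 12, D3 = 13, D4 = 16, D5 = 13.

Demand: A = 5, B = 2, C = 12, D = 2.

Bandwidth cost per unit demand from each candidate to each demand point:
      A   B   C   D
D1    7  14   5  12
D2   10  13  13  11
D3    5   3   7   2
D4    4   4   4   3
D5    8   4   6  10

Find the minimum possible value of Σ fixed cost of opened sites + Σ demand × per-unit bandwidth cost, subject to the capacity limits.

Open {D3, D5}; cheapest assignment that respects the capacities:
  D3 (cap 13, load 9): A, B, D — cost 5×5 + 2×3 + 2×2 = 35
  D5 (cap 13, load 12): C — cost 12×6 = 72
  Shipping 107, fixed 106 → total 213.
  Any other capacity-feasible assignment to {D3, D5} ships for at least 107.
Compare {D3, D4}: its best feasible assignment gives total 221.
Compare {D4, D5}: its best feasible assignment gives total 224.
Every other set of open sites that can feasibly serve all demand totals ≥ 221 even under its best assignment. Minimum: 213.

213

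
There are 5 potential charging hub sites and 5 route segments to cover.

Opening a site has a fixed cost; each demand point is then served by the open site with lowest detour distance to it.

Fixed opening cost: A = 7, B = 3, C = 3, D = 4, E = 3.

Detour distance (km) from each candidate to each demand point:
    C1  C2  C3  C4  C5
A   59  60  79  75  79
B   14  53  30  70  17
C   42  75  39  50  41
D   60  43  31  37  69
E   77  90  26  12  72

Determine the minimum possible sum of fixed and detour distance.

Open {B, D, E}: assign each demand point to its cheapest open site.
  C1→B 14, C2→D 43, C3→E 26, C4→E 12, C5→B 17
  detour distance 112, fixed 10 → total 122.
Compare {B, C, D, E}: detour distance 112 + fixed 13 = 125.
Compare {B, E}: detour distance 122 + fixed 6 = 128.
Compare {A, B, D, E}: detour distance 112 + fixed 17 = 129.
All other subsets cost ≥ 125. Minimum total cost: 122.

122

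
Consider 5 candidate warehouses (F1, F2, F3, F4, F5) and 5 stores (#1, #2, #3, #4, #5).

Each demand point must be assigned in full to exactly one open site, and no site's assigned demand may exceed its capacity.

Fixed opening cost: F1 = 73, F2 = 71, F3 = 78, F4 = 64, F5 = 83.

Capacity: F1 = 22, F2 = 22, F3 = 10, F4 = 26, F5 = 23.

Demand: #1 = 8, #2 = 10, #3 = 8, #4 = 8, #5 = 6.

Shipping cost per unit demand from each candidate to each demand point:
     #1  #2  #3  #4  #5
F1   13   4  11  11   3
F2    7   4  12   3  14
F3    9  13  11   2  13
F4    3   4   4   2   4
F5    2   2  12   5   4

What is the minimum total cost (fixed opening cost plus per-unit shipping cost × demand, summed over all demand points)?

Open {F4, F5}; cheapest assignment that respects the capacities:
  F4 (cap 26, load 22): #3, #4, #5 — cost 8×4 + 8×2 + 6×4 = 72
  F5 (cap 23, load 18): #1, #2 — cost 8×2 + 10×2 = 36
  Shipping 108, fixed 147 → total 255.
  Any other capacity-feasible assignment to {F4, F5} ships for at least 108.
Compare {F1, F4}: its best feasible assignment gives total 267.
Compare {F2, F4}: its best feasible assignment gives total 279.
Every other set of open sites that can feasibly serve all demand totals ≥ 267 even under its best assignment. Minimum: 255.

255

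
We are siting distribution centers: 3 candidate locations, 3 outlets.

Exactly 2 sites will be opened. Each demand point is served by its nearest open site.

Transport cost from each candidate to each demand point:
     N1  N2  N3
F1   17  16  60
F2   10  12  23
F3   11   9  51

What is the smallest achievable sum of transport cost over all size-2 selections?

42

Open {F2, F3}.
  N1→F2 10, N2→F3 9, N3→F2 23  ⇒ total 42.
Compare {F1, F2}: total 45.
Compare {F1, F3}: total 71.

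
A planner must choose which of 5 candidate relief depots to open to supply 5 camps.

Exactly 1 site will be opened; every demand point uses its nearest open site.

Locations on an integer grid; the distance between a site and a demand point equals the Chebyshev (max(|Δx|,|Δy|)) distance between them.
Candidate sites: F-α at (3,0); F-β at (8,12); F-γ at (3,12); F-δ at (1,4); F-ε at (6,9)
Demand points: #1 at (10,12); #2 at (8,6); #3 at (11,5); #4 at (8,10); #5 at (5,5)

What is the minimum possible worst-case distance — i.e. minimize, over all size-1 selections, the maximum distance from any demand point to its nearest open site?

Open {F-ε}.
  Farthest demand point is #3 at distance 5 (to F-ε); all others are ≤ 5.
With {F-β} the worst case is 7.
With {F-γ} the worst case is 8.
No size-1 selection achieves below 5.

5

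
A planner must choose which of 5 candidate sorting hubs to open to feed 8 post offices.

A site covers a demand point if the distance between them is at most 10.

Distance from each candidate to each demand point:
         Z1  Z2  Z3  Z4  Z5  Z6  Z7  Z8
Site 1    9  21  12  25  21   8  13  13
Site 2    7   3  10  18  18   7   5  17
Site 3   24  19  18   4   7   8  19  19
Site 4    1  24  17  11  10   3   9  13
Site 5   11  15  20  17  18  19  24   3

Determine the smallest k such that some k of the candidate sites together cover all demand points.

Coverage sets (demand points within 10 of each site):
  Site 1: {Z1, Z6}
  Site 2: {Z1, Z2, Z3, Z6, Z7}
  Site 3: {Z4, Z5, Z6}
  Site 4: {Z1, Z5, Z6, Z7}
  Site 5: {Z8}
No 2 sites suffice: every size-2 union leaves at least one demand point uncovered.
But {Site 2, Site 3, Site 5} covers everything, so the minimum is 3.

3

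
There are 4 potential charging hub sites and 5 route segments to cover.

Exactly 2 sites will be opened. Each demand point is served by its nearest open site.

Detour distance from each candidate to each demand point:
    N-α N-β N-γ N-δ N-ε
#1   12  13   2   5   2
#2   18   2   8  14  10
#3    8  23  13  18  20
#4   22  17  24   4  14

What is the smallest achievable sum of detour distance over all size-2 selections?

23

Open {#1, #2}.
  N-α→#1 12, N-β→#2 2, N-γ→#1 2, N-δ→#1 5, N-ε→#1 2  ⇒ total 23.
Compare {#1, #3}: total 30.
Compare {#1, #4}: total 33.
No size-2 selection does better; minimum is 23.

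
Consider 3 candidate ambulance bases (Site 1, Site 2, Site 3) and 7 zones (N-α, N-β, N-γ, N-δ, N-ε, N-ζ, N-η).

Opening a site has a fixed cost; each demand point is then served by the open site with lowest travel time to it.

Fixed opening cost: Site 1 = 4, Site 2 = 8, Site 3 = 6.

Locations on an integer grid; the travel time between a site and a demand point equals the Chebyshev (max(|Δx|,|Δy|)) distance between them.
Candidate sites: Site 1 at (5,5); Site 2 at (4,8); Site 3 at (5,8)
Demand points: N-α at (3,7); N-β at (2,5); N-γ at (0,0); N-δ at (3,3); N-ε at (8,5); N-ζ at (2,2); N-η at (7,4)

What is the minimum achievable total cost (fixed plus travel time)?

24

Open {Site 1}: assign each demand point to its cheapest open site.
  N-α→Site 1 2, N-β→Site 1 3, N-γ→Site 1 5, N-δ→Site 1 2, N-ε→Site 1 3, N-ζ→Site 1 3, N-η→Site 1 2
  travel time 20, fixed 4 → total 24.
Compare {Site 1, Site 3}: travel time 20 + fixed 10 = 30.
Compare {Site 1, Site 2}: travel time 19 + fixed 12 = 31.
Compare {Site 3}: travel time 31 + fixed 6 = 37.
All other subsets cost ≥ 30. Minimum total cost: 24.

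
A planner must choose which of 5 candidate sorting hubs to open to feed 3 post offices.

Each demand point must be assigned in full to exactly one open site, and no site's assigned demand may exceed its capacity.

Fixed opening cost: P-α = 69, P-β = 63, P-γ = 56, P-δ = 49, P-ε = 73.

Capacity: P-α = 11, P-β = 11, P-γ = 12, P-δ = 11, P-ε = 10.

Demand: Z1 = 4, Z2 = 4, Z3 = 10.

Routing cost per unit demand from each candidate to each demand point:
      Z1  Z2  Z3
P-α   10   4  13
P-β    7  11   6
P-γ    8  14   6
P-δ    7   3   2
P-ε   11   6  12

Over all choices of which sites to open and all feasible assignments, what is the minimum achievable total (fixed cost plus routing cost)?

194

Open {P-α, P-δ}; cheapest assignment that respects the capacities:
  P-α (cap 11, load 8): Z1, Z2 — cost 4×10 + 4×4 = 56
  P-δ (cap 11, load 10): Z3 — cost 10×2 = 20
  Shipping 76, fixed 118 → total 194.
  Any other capacity-feasible assignment to {P-α, P-δ} ships for at least 76.
Compare {P-β, P-δ}: its best feasible assignment gives total 204.
Compare {P-γ, P-δ}: its best feasible assignment gives total 205.
Every other set of open sites that can feasibly serve all demand totals ≥ 204 even under its best assignment. Minimum: 194.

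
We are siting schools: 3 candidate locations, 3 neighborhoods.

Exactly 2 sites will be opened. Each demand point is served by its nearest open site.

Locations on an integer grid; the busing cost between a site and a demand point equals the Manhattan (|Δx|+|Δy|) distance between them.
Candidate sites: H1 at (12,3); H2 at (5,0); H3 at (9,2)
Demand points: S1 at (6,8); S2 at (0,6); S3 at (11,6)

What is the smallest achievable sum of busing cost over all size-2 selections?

24

Open {H1, H2}.
  S1→H2 9, S2→H2 11, S3→H1 4  ⇒ total 24.
Compare {H1, H3}: total 26.
Compare {H2, H3}: total 26.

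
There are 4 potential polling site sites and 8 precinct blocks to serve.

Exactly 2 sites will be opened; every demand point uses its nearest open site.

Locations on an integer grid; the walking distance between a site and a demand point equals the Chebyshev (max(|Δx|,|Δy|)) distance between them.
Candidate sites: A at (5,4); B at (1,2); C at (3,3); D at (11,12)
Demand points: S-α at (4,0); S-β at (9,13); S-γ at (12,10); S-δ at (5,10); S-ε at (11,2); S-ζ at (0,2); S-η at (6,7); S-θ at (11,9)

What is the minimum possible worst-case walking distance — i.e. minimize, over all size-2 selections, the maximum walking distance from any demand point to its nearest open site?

Open {A, D}.
  Farthest demand point is S-δ at walking distance 6 (to A); all others are ≤ 6.
With {C, D} the worst case is 8.
With {A, B} the worst case is 9.
No size-2 selection achieves below 6.

6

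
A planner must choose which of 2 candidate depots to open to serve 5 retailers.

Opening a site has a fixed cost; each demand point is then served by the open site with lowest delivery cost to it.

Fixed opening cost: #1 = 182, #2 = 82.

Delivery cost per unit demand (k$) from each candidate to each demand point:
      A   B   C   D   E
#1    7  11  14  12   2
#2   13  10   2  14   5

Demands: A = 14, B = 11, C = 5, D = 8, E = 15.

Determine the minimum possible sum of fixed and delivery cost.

Open {#2}: assign each demand point to its cheapest open site.
  A→#2 14×13=182, B→#2 11×10=110, C→#2 5×2=10, D→#2 8×14=112, E→#2 15×5=75
  delivery cost 489, fixed 82 → total 571.
Compare {#1}: delivery cost 415 + fixed 182 = 597.
Compare {#1, #2}: delivery cost 344 + fixed 264 = 608.

571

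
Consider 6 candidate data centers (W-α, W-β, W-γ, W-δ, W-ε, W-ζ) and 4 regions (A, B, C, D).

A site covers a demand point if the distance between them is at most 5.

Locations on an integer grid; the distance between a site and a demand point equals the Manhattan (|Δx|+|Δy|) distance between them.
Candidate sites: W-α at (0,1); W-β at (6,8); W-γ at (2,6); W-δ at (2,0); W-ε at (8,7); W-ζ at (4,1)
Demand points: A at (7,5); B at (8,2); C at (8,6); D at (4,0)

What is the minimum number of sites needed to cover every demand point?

2

Coverage sets (demand points within 5 of each site):
  W-α: {D}
  W-β: {A, C}
  W-γ: {}
  W-δ: {D}
  W-ε: {A, B, C}
  W-ζ: {B, D}
No single site covers all 4 demand points.
But {W-α, W-ε} covers everything, so the minimum is 2.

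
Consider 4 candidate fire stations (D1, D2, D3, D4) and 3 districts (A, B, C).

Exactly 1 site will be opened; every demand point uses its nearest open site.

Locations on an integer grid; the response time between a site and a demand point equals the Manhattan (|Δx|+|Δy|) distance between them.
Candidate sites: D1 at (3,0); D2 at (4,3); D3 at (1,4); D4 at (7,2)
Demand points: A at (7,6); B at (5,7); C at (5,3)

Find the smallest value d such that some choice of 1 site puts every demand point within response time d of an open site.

Open {D2}.
  Farthest demand point is A at response time 6 (to D2); all others are ≤ 6.
With {D4} the worst case is 7.
With {D3} the worst case is 8.
No size-1 selection achieves below 6.

6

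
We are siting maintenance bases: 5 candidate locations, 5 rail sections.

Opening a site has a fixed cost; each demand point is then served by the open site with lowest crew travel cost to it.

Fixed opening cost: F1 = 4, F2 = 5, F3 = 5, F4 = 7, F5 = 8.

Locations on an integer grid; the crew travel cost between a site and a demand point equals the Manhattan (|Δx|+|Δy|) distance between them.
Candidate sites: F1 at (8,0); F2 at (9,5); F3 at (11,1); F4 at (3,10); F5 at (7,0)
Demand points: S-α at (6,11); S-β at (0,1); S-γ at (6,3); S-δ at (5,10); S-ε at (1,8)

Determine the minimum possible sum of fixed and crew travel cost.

35

Open {F1, F4}: assign each demand point to its cheapest open site.
  S-α→F4 4, S-β→F1 9, S-γ→F1 5, S-δ→F4 2, S-ε→F4 4
  crew travel cost 24, fixed 11 → total 35.
Compare {F4, F5}: crew travel cost 22 + fixed 15 = 37.
Compare {F4}: crew travel cost 32 + fixed 7 = 39.
Compare {F2, F4}: crew travel cost 27 + fixed 12 = 39.
All other subsets cost ≥ 37. Minimum total cost: 35.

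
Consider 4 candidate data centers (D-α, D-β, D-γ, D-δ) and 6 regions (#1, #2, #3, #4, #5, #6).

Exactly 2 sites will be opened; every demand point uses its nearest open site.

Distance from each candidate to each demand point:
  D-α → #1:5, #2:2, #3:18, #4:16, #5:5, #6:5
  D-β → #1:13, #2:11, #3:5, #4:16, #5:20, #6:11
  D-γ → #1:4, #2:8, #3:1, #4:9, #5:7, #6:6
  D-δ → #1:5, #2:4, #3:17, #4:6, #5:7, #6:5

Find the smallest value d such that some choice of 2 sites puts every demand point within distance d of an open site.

Open {D-β, D-δ}.
  Farthest demand point is #5 at distance 7 (to D-δ); all others are ≤ 7.
With {D-γ, D-δ} the worst case is 7.
With {D-α, D-γ} the worst case is 9.
No size-2 selection achieves below 7.

7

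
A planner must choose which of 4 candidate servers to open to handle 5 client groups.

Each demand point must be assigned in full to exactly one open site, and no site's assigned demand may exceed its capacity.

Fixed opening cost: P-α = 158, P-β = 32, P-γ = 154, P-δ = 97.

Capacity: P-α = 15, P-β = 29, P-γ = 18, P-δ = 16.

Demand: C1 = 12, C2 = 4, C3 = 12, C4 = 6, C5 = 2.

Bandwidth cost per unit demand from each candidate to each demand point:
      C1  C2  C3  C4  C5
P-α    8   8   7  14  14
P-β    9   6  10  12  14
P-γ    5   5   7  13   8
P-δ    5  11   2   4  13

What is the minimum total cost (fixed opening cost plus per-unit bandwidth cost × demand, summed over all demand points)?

383

Open {P-β, P-δ}; cheapest assignment that respects the capacities:
  P-β (cap 29, load 22): C1, C2, C4 — cost 12×9 + 4×6 + 6×12 = 204
  P-δ (cap 16, load 14): C3, C5 — cost 12×2 + 2×13 = 50
  Shipping 254, fixed 129 → total 383.
  Any other capacity-feasible assignment to {P-β, P-δ} ships for at least 254.
Compare {P-β, P-γ}: its best feasible assignment gives total 474.
Compare {P-β, P-γ, P-δ}: its best feasible assignment gives total 475.
Every other set of open sites that can feasibly serve all demand totals ≥ 474 even under its best assignment. Minimum: 383.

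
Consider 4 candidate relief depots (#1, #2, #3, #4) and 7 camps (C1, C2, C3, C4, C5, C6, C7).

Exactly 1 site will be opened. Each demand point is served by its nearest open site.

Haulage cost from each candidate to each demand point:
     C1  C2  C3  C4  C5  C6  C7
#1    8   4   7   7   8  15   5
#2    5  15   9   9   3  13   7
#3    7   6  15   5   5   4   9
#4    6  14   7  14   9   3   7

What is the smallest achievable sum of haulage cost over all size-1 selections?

51

Open {#3}.
  C1→#3 7, C2→#3 6, C3→#3 15, C4→#3 5, C5→#3 5, C6→#3 4, C7→#3 9  ⇒ total 51.
Compare {#1}: total 54.
Compare {#4}: total 60.
No size-1 selection does better; minimum is 51.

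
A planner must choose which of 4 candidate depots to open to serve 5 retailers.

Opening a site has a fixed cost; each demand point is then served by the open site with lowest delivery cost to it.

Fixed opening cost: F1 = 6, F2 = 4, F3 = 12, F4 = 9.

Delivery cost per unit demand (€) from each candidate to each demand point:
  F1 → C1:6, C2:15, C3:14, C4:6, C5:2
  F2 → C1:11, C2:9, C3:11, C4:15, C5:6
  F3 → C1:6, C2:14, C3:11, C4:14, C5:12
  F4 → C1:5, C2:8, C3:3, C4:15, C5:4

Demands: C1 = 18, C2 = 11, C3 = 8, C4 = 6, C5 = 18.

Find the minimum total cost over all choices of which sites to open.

Open {F1, F4}: assign each demand point to its cheapest open site.
  C1→F4 18×5=90, C2→F4 11×8=88, C3→F4 8×3=24, C4→F1 6×6=36, C5→F1 18×2=36
  delivery cost 274, fixed 15 → total 289.
Compare {F1, F2, F4}: delivery cost 274 + fixed 19 = 293.
Compare {F1, F3, F4}: delivery cost 274 + fixed 27 = 301.
Compare {F1, F2, F3, F4}: delivery cost 274 + fixed 31 = 305.
All other subsets cost ≥ 293. Minimum total cost: 289.

289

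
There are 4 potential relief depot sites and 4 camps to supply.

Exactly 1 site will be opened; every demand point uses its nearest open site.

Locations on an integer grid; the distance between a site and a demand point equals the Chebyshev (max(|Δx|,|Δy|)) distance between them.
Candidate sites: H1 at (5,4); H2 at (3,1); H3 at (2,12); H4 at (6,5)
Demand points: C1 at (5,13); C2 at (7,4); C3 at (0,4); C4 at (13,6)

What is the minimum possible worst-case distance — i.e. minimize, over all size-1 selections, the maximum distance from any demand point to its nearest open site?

8

Open {H4}.
  Farthest demand point is C1 at distance 8 (to H4); all others are ≤ 8.
With {H1} the worst case is 9.
With {H3} the worst case is 11.
No size-1 selection achieves below 8.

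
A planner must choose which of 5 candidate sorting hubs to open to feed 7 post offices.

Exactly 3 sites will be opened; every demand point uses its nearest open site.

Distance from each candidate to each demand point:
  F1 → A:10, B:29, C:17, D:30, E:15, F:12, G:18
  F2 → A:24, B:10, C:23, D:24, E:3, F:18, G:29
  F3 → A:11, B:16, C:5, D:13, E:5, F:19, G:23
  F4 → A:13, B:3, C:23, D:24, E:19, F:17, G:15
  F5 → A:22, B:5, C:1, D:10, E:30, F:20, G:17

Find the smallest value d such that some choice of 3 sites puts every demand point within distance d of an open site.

Open {F1, F3, F4}.
  Farthest demand point is G at distance 15 (to F4); all others are ≤ 15.
With {F1, F4, F5} the worst case is 15.
With {F1, F2, F5} the worst case is 17.
No size-3 selection achieves below 15.

15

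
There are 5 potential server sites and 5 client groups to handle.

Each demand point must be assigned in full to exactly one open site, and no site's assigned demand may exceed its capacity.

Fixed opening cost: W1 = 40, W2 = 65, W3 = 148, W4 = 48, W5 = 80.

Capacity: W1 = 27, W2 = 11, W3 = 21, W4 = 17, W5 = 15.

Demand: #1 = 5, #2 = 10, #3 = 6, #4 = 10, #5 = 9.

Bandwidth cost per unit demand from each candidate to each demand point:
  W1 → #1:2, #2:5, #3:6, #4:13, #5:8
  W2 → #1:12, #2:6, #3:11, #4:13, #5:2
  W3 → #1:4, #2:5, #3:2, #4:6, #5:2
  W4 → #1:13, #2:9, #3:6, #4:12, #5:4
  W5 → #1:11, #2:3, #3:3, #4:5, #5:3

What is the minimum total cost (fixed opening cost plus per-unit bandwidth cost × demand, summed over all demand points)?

349

Open {W1, W2, W5}; cheapest assignment that respects the capacities:
  W1 (cap 27, load 21): #1, #2, #3 — cost 5×2 + 10×5 + 6×6 = 96
  W2 (cap 11, load 9): #5 — cost 9×2 = 18
  W5 (cap 15, load 10): #4 — cost 10×5 = 50
  Shipping 164, fixed 185 → total 349.
  Any other capacity-feasible assignment to {W1, W2, W5} ships for at least 164.
Compare {W1, W4}: its best feasible assignment gives total 350.
Compare {W1, W4, W5}: its best feasible assignment gives total 350.
Every other set of open sites that can feasibly serve all demand totals ≥ 350 even under its best assignment. Minimum: 349.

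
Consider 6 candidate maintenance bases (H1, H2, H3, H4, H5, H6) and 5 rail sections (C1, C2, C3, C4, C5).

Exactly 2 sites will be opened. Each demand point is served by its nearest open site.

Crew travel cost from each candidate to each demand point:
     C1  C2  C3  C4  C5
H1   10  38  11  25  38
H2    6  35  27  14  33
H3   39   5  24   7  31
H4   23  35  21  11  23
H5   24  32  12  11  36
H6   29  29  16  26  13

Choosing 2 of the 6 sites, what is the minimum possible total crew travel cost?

Open {H1, H3}.
  C1→H1 10, C2→H3 5, C3→H1 11, C4→H3 7, C5→H3 31  ⇒ total 64.
Compare {H3, H6}: total 70.
Compare {H2, H3}: total 73.
No size-2 selection does better; minimum is 64.

64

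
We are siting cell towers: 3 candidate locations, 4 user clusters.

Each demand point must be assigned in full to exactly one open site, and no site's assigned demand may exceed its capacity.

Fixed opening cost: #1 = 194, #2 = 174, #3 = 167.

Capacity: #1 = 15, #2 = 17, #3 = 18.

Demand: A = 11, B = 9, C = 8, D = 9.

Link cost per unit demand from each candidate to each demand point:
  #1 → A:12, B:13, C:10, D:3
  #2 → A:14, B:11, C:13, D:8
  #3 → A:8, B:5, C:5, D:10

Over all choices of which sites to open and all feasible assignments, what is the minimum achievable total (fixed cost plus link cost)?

801

Open {#1, #2, #3}; cheapest assignment that respects the capacities:
  #1 (cap 15, load 9): D — cost 9×3 = 27
  #2 (cap 17, load 11): A — cost 11×14 = 154
  #3 (cap 18, load 17): B, C — cost 9×5 + 8×5 = 85
  Shipping 266, fixed 535 → total 801.
  Any other capacity-feasible assignment to {#1, #2, #3} ships for at least 266.
Total demand is 37 and no other set of sites has combined capacity ≥ 37, so {#1, #2, #3} is the only feasible choice of open sites. Minimum: 801.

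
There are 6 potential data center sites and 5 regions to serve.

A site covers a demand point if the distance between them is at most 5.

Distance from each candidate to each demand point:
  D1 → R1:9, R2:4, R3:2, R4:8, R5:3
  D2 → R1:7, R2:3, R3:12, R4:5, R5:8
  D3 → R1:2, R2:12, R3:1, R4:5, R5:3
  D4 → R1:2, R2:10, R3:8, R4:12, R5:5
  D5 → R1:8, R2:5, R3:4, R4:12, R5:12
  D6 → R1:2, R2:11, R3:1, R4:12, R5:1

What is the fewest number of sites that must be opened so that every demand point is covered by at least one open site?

2

Coverage sets (demand points within 5 of each site):
  D1: {R2, R3, R5}
  D2: {R2, R4}
  D3: {R1, R3, R4, R5}
  D4: {R1, R5}
  D5: {R2, R3}
  D6: {R1, R3, R5}
No single site covers all 5 demand points.
But {D1, D3} covers everything, so the minimum is 2.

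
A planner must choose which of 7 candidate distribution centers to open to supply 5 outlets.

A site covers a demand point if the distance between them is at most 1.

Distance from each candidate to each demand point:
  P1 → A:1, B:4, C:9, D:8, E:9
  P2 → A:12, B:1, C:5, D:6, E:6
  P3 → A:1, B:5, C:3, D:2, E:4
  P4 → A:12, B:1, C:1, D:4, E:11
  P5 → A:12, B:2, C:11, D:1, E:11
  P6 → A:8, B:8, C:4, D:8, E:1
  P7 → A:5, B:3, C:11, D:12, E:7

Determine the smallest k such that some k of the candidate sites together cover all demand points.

Coverage sets (demand points within 1 of each site):
  P1: {A}
  P2: {B}
  P3: {A}
  P4: {B, C}
  P5: {D}
  P6: {E}
  P7: {}
No 3 sites suffice: every size-3 union leaves at least one demand point uncovered.
But {P1, P4, P5, P6} covers everything, so the minimum is 4.

4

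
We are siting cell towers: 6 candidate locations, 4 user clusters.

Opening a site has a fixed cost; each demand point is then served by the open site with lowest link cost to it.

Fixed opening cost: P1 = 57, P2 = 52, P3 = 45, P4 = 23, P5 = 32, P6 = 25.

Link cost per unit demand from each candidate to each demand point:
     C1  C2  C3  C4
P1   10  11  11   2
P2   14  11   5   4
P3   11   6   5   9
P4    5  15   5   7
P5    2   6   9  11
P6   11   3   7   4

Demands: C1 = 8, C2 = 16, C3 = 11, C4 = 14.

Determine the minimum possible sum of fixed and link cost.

Open {P4, P6}: assign each demand point to its cheapest open site.
  C1→P4 8×5=40, C2→P6 16×3=48, C3→P4 11×5=55, C4→P6 14×4=56
  link cost 199, fixed 48 → total 247.
Compare {P5, P6}: link cost 197 + fixed 57 = 254.
Compare {P4, P5, P6}: link cost 175 + fixed 80 = 255.
Compare {P1, P4, P6}: link cost 171 + fixed 105 = 276.
All other subsets cost ≥ 254. Minimum total cost: 247.

247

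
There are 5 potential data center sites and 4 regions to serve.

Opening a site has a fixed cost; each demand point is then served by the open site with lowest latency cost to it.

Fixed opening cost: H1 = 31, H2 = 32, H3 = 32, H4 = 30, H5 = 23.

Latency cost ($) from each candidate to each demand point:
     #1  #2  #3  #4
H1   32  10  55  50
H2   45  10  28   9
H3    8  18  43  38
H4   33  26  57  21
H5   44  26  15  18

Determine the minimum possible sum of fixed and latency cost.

Open {H3, H5}: assign each demand point to its cheapest open site.
  #1→H3 8, #2→H3 18, #3→H5 15, #4→H5 18
  latency cost 59, fixed 55 → total 114.
Compare {H2, H3}: latency cost 55 + fixed 64 = 119.
Compare {H2}: latency cost 92 + fixed 32 = 124.
Compare {H5}: latency cost 103 + fixed 23 = 126.
All other subsets cost ≥ 119. Minimum total cost: 114.

114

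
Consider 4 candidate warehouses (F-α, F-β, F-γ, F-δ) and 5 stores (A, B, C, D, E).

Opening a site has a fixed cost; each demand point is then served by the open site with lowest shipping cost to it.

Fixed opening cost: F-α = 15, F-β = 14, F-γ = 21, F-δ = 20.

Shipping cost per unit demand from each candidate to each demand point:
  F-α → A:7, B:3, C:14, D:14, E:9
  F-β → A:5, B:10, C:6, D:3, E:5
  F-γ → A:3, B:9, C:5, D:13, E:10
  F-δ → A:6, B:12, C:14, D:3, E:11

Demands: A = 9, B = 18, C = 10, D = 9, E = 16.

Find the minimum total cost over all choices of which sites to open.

288

Open {F-α, F-β, F-γ}: assign each demand point to its cheapest open site.
  A→F-γ 9×3=27, B→F-α 18×3=54, C→F-γ 10×5=50, D→F-β 9×3=27, E→F-β 16×5=80
  shipping cost 238, fixed 50 → total 288.
Compare {F-α, F-β}: shipping cost 266 + fixed 29 = 295.
Compare {F-α, F-β, F-γ, F-δ}: shipping cost 238 + fixed 70 = 308.
Compare {F-α, F-β, F-δ}: shipping cost 266 + fixed 49 = 315.
All other subsets cost ≥ 295. Minimum total cost: 288.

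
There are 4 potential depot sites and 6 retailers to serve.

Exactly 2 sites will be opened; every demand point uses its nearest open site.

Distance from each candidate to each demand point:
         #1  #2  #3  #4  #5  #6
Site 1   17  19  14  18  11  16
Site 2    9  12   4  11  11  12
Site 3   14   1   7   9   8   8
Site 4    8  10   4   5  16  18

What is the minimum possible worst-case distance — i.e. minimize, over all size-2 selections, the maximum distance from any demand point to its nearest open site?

Open {Site 3, Site 4}.
  Farthest demand point is #1 at distance 8 (to Site 4); all others are ≤ 8.
With {Site 2, Site 3} the worst case is 9.
With {Site 1, Site 2} the worst case is 12.
No size-2 selection achieves below 8.

8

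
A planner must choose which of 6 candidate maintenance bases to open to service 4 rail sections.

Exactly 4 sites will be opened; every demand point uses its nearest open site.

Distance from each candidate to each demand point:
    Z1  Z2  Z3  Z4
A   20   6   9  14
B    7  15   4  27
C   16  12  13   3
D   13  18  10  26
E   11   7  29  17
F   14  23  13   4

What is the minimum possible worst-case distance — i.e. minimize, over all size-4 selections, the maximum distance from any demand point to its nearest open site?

Open {A, B, C, D}.
  Farthest demand point is Z1 at distance 7 (to B); all others are ≤ 7.
With {A, B, C, E} the worst case is 7.
With {A, B, C, F} the worst case is 7.
No size-4 selection achieves below 7.

7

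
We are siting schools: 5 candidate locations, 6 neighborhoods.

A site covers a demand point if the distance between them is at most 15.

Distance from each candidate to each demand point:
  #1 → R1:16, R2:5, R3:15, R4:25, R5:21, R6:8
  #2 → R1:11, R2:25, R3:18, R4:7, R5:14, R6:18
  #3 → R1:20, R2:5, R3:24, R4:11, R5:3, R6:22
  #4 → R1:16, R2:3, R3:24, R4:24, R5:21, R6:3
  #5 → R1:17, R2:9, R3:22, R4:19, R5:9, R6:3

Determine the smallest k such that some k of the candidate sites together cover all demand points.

Coverage sets (demand points within 15 of each site):
  #1: {R2, R3, R6}
  #2: {R1, R4, R5}
  #3: {R2, R4, R5}
  #4: {R2, R6}
  #5: {R2, R5, R6}
No single site covers all 6 demand points.
But {#1, #2} covers everything, so the minimum is 2.

2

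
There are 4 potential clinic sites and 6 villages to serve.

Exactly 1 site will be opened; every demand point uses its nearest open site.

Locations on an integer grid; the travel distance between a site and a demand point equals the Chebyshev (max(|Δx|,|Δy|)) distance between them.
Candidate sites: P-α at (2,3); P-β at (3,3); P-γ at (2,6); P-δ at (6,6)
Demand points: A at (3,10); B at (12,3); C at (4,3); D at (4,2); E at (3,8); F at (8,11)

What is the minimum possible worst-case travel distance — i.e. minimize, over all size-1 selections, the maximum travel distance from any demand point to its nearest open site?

6

Open {P-δ}.
  Farthest demand point is B at travel distance 6 (to P-δ); all others are ≤ 6.
With {P-β} the worst case is 9.
With {P-α} the worst case is 10.
No size-1 selection achieves below 6.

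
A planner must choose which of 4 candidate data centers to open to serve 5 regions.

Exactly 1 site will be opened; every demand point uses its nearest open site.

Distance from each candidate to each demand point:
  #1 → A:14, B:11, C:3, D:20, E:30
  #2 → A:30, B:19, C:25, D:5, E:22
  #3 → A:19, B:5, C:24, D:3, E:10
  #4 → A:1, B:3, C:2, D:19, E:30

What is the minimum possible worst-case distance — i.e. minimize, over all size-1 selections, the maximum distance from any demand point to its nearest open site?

24

Open {#3}.
  Farthest demand point is C at distance 24 (to #3); all others are ≤ 24.
With {#1} the worst case is 30.
With {#2} the worst case is 30.
No size-1 selection achieves below 24.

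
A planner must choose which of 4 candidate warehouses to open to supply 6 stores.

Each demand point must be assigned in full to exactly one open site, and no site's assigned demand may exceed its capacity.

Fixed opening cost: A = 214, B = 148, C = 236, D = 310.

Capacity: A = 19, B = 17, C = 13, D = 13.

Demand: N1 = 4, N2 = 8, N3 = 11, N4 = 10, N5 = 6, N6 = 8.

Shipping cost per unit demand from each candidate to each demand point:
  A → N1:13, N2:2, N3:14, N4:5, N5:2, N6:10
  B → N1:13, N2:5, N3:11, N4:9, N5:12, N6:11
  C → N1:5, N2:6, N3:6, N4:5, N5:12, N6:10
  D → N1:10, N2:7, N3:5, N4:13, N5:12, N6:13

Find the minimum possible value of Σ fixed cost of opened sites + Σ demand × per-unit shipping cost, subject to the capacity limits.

Open {A, B, C}; cheapest assignment that respects the capacities:
  A (cap 19, load 18): N2, N4 — cost 8×2 + 10×5 = 66
  B (cap 17, load 17): N3, N5 — cost 11×11 + 6×12 = 193
  C (cap 13, load 12): N1, N6 — cost 4×5 + 8×10 = 100
  Shipping 359, fixed 598 → total 957.
  Any other capacity-feasible assignment to {A, B, C} ships for at least 359.
Compare {A, B, D}: its best feasible assignment gives total 1075.
Compare {A, B, C, D}: its best feasible assignment gives total 1165.
Every other set of open sites that can feasibly serve all demand totals ≥ 1075 even under its best assignment. Minimum: 957.

957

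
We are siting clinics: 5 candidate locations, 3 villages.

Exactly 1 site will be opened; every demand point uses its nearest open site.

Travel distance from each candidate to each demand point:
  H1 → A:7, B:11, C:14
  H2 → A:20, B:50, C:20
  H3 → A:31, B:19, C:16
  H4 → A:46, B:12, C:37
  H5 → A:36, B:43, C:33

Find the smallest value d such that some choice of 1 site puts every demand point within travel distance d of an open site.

Open {H1}.
  Farthest demand point is C at travel distance 14 (to H1); all others are ≤ 14.
With {H3} the worst case is 31.
With {H5} the worst case is 43.
No size-1 selection achieves below 14.

14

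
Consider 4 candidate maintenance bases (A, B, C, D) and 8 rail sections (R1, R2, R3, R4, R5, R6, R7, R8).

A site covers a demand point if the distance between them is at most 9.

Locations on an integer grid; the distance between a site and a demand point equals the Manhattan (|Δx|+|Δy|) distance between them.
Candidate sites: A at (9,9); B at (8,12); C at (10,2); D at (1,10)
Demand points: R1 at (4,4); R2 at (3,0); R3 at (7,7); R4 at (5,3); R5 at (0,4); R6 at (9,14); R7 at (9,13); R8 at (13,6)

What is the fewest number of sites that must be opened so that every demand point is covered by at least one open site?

Coverage sets (demand points within 9 of each site):
  A: {R3, R6, R7, R8}
  B: {R3, R6, R7}
  C: {R1, R2, R3, R4, R8}
  D: {R1, R3, R5}
No 2 sites suffice: every size-2 union leaves at least one demand point uncovered.
But {A, C, D} covers everything, so the minimum is 3.

3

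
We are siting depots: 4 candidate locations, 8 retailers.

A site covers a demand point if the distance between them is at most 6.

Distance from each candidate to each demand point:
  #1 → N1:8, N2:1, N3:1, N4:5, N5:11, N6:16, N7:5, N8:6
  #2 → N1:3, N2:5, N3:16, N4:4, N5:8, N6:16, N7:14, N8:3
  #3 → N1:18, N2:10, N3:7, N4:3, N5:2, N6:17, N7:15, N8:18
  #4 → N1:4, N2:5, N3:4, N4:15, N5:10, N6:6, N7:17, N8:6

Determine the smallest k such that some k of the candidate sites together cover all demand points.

Coverage sets (demand points within 6 of each site):
  #1: {N2, N3, N4, N7, N8}
  #2: {N1, N2, N4, N8}
  #3: {N4, N5}
  #4: {N1, N2, N3, N6, N8}
No 2 sites suffice: every size-2 union leaves at least one demand point uncovered.
But {#1, #3, #4} covers everything, so the minimum is 3.

3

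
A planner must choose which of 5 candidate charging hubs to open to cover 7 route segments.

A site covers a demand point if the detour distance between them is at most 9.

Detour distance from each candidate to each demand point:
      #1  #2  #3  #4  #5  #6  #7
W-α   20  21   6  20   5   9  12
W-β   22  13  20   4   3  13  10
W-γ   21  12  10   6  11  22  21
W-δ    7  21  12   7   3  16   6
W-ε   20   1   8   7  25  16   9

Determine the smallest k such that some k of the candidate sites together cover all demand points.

Coverage sets (demand points within 9 of each site):
  W-α: {#3, #5, #6}
  W-β: {#4, #5}
  W-γ: {#4}
  W-δ: {#1, #4, #5, #7}
  W-ε: {#2, #3, #4, #7}
No 2 sites suffice: every size-2 union leaves at least one demand point uncovered.
But {W-α, W-δ, W-ε} covers everything, so the minimum is 3.

3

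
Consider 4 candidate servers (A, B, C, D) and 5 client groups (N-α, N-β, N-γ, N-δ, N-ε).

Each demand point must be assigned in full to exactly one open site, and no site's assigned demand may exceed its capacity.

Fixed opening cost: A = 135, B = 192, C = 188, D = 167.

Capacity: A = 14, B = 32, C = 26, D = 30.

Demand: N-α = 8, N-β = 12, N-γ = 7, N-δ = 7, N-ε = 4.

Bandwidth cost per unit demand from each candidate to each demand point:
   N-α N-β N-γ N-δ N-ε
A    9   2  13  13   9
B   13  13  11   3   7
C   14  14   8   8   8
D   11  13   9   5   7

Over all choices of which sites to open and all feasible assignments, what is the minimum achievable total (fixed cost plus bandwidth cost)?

Open {A, D}; cheapest assignment that respects the capacities:
  A (cap 14, load 12): N-β — cost 12×2 = 24
  D (cap 30, load 26): N-α, N-γ, N-δ, N-ε — cost 8×11 + 7×9 + 7×5 + 4×7 = 214
  Shipping 238, fixed 302 → total 540.
  Any other capacity-feasible assignment to {A, D} ships for at least 238.
Compare {A, B}: its best feasible assignment gives total 581.
Compare {A, C}: its best feasible assignment gives total 603.
Every other set of open sites that can feasibly serve all demand totals ≥ 581 even under its best assignment. Minimum: 540.

540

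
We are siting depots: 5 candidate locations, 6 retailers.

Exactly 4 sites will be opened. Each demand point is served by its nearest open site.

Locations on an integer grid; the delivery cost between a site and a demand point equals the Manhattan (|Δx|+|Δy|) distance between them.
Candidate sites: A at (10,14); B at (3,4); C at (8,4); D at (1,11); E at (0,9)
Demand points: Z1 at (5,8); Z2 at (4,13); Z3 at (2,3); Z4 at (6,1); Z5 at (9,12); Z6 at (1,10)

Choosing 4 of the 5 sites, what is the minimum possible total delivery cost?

22

Open {A, B, C, D}.
  Z1→B 6, Z2→D 5, Z3→B 2, Z4→C 5, Z5→A 3, Z6→D 1  ⇒ total 22.
Compare {A, B, D, E}: total 23.
Compare {A, B, C, E}: total 25.
No size-4 selection does better; minimum is 22.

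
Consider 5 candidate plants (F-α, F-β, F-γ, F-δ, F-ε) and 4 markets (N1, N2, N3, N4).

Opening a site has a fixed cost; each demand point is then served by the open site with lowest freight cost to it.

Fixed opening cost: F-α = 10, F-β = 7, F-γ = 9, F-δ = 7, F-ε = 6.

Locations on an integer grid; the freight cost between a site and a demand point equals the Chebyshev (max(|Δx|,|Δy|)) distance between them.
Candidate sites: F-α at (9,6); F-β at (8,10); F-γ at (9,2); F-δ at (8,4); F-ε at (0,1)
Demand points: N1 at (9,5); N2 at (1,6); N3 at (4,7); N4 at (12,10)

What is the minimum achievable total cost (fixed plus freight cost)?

25

Open {F-δ}: assign each demand point to its cheapest open site.
  N1→F-δ 1, N2→F-δ 7, N3→F-δ 4, N4→F-δ 6
  freight cost 18, fixed 7 → total 25.
Compare {F-β}: freight cost 20 + fixed 7 = 27.
Compare {F-α}: freight cost 18 + fixed 10 = 28.
Compare {F-δ, F-ε}: freight cost 16 + fixed 13 = 29.
All other subsets cost ≥ 27. Minimum total cost: 25.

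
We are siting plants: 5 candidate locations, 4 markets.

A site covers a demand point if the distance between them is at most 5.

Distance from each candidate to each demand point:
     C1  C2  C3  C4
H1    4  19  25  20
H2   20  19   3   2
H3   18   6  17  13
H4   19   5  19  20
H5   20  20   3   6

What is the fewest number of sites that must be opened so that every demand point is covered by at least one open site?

3

Coverage sets (demand points within 5 of each site):
  H1: {C1}
  H2: {C3, C4}
  H3: {}
  H4: {C2}
  H5: {C3}
No 2 sites suffice: every size-2 union leaves at least one demand point uncovered.
But {H1, H2, H4} covers everything, so the minimum is 3.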